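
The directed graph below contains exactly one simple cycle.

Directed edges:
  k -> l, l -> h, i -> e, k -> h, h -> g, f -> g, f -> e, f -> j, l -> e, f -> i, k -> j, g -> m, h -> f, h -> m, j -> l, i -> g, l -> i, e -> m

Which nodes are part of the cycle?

f, h, j, l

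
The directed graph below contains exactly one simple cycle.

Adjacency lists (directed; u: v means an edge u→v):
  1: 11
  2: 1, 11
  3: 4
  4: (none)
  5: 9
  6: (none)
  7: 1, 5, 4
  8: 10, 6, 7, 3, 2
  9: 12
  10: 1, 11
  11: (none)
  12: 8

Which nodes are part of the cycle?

5, 7, 8, 9, 12

DFS with gray/black marking from 12:
12 gray
  8 gray
    10 gray
      1 gray
        11 gray
        11 black
      1 black
      10→11: 11 black — skip
    10 black
    6 gray
    6 black
    7 gray
      7→1: 1 black — skip
      5 gray
        9 gray
          9→12: 12 is gray → back edge
Back edge closes the cycle 12 → 8 → 7 → 5 → 9 → 12; its vertices are {5, 7, 8, 9, 12}.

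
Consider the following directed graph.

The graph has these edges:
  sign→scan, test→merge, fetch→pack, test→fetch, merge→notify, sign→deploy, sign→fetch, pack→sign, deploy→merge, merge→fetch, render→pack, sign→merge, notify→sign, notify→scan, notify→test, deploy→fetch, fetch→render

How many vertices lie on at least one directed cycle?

8

A vertex is on a directed cycle iff it belongs to a strongly connected component of size ≥ 2 (or has a self-loop).
The vertices on cycles are {pack, sign, test, fetch, merge, deploy, notify, render} — 8 in total.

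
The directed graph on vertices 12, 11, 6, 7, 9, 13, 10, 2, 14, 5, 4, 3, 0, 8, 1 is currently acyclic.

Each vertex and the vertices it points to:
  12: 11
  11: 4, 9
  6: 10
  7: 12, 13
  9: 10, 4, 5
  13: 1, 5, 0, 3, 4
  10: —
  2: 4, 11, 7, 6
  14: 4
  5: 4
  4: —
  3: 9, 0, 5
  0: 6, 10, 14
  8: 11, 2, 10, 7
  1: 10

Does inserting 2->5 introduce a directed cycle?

No

Adding 2→5 creates a cycle iff 5 can already reach 2.
Explore from 5: no path reaches 2. The graph stays acyclic.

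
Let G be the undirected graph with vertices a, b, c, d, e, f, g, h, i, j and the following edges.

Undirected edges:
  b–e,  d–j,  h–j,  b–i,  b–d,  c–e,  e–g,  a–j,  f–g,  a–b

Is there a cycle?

Yes

DFS, tracking each vertex's parent; an edge to a visited non-parent vertex closes a cycle.
Start from f:
visit f (parent –)
  visit g (parent f)
    g–f: parent, skip
    visit e (parent g)
      visit c (parent e)
        c–e: parent, skip
      visit b (parent e)
        visit a (parent b)
          visit j (parent a)
            visit h (parent j)
              h–j: parent, skip
            visit d (parent j)
              d–j: parent, skip
              d–b: b visited and ≠ parent → cycle
Cycle: b – a – j – d – b.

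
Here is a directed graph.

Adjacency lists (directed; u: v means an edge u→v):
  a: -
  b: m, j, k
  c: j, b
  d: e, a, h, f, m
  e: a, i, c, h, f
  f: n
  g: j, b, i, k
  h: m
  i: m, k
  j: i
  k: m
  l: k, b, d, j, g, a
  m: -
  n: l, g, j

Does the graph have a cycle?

DFS with white/gray/black marking, starting from n:
n gray
  l gray
    k gray
      m gray
      m black
    k black
    b gray
      b→m: m black — skip
      j gray
        i gray
          i→m: m black — skip
          i→k: k black — skip
        i black
      j black
      b→k: k black — skip
    b black
    d gray
      e gray
        a gray
        a black
        e→i: i black — skip
        c gray
          c→j: j black — skip
          c→b: b black — skip
        c black
        h gray
          h→m: m black — skip
        h black
        f gray
          f→n: n is gray → back edge
Back edge found, so a cycle exists: n → l → d → e → f → n.

Yes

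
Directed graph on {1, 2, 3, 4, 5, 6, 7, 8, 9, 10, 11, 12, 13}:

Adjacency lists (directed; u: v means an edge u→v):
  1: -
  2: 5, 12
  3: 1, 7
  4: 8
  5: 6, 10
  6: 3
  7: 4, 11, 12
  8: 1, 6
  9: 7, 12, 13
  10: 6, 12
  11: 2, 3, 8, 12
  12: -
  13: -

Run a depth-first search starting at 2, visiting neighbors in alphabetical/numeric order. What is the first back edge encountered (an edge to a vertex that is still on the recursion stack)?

8->6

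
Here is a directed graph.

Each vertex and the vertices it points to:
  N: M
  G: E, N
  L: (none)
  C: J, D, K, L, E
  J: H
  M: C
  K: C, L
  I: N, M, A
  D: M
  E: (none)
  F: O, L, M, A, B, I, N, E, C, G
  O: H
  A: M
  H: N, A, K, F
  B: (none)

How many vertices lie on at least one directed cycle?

12

A vertex is on a directed cycle iff it belongs to a strongly connected component of size ≥ 2 (or has a self-loop).
The vertices on cycles are {A, C, D, F, G, H, I, J, K, M, N, O} — 12 in total.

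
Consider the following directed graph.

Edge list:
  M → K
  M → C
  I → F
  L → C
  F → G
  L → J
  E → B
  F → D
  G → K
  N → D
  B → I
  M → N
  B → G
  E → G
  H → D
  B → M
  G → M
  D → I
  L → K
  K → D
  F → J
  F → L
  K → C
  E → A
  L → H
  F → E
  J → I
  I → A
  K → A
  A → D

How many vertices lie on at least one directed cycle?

A vertex is on a directed cycle iff it belongs to a strongly connected component of size ≥ 2 (or has a self-loop).
The vertices on cycles are {A, B, D, E, F, G, H, I, J, K, L, M, N} — 13 in total.

13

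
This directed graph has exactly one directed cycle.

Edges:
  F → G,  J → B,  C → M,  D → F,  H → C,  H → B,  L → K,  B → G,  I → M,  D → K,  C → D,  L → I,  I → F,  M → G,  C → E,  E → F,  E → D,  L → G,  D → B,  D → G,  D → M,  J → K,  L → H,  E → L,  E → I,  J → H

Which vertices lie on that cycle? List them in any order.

C, E, H, L

DFS with gray/black marking from H:
H gray
  B gray
    G gray
    G black
  B black
  C gray
    M gray
      M→G: G black — skip
    M black
    E gray
      D gray
        F gray
          F→G: G black — skip
        F black
        D→B: B black — skip
        K gray
        K black
        D→G: G black — skip
        D→M: M black — skip
      D black
      I gray
        I→F: F black — skip
        I→M: M black — skip
      I black
      L gray
        L→K: K black — skip
        L→I: I black — skip
        L→H: H is gray → back edge
Back edge closes the cycle H → C → E → L → H; its vertices are {C, E, H, L}.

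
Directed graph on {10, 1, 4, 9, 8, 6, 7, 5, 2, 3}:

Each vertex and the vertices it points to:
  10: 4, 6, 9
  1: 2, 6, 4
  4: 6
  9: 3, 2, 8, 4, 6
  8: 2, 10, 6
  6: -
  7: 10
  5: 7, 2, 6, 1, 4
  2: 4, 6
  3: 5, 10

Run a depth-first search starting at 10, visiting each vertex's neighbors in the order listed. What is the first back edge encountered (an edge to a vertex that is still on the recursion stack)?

7->10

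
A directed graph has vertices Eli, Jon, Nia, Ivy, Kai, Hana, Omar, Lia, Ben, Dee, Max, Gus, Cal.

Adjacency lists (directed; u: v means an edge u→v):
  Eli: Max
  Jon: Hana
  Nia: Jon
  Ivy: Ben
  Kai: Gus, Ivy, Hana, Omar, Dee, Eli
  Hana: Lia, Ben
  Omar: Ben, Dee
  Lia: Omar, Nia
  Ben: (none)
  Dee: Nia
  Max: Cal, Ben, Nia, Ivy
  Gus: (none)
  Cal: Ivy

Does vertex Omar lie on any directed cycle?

Omar is on a cycle iff Omar can reach itself via ≥1 edge.
Omar → Dee → Nia → Jon → Hana → Lia → Omar — yes.

Yes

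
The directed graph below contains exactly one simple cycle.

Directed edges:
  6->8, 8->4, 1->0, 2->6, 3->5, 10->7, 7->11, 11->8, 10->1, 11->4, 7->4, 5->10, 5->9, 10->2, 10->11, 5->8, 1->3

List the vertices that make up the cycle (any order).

1, 3, 5, 10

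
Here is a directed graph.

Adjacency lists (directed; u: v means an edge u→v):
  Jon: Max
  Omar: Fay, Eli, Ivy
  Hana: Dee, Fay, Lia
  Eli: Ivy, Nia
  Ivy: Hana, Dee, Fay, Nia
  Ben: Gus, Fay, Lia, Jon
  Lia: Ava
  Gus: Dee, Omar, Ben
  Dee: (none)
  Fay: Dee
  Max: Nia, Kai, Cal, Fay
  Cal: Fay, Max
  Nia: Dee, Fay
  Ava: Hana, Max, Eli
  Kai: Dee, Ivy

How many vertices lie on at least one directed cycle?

10

A vertex is on a directed cycle iff it belongs to a strongly connected component of size ≥ 2 (or has a self-loop).
The vertices on cycles are {Ava, Ben, Cal, Eli, Gus, Ivy, Kai, Lia, Max, Hana} — 10 in total.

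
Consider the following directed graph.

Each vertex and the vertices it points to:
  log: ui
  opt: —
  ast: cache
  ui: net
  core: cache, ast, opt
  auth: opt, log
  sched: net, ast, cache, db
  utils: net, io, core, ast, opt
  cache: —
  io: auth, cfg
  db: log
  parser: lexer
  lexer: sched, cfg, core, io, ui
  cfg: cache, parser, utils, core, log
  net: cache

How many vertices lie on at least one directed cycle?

5

A vertex is on a directed cycle iff it belongs to a strongly connected component of size ≥ 2 (or has a self-loop).
The vertices on cycles are {io, cfg, lexer, utils, parser} — 5 in total.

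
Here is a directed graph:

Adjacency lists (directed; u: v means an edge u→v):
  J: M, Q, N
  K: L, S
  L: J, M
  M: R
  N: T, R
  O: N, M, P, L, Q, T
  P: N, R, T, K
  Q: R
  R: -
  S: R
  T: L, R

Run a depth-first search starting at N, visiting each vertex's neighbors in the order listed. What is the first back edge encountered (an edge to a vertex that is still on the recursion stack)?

J→N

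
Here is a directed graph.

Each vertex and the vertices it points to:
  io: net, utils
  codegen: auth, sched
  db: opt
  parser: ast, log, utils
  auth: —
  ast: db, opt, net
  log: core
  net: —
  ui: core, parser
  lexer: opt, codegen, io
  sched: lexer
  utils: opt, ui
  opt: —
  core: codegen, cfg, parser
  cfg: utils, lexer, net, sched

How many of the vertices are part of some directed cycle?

A vertex is on a directed cycle iff it belongs to a strongly connected component of size ≥ 2 (or has a self-loop).
The vertices on cycles are {io, ui, cfg, log, core, lexer, sched, utils, parser, codegen} — 10 in total.

10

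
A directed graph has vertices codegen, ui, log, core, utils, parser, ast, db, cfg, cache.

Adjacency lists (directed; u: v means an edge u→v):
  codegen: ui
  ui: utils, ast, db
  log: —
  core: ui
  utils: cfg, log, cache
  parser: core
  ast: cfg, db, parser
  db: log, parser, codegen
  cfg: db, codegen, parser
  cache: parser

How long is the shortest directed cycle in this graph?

3

For each vertex v, BFS finds the shortest path from v back to v.
The shortest such closed walk is ui → db → codegen → ui, length 3.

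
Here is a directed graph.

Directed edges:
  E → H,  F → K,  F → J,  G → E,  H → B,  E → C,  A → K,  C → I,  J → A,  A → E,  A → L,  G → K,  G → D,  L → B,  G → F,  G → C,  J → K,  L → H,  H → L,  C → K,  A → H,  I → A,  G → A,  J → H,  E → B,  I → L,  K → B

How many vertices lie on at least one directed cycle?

6

A vertex is on a directed cycle iff it belongs to a strongly connected component of size ≥ 2 (or has a self-loop).
The vertices on cycles are {A, C, E, H, I, L} — 6 in total.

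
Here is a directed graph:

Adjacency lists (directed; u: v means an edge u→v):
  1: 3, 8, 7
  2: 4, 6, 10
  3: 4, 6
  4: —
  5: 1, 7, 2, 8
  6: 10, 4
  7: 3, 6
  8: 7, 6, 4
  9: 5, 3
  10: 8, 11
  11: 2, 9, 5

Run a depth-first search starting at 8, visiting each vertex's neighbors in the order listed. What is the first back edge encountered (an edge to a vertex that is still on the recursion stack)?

10→8

DFS from 8 (visiting each vertex's neighbors in the order listed); mark gray on enter, black on exit:
8 gray
  7 gray
    3 gray
      4 gray
      4 black
      6 gray
        10 gray
          10→8: 8 is gray → back edge
First back edge: 10 → 8.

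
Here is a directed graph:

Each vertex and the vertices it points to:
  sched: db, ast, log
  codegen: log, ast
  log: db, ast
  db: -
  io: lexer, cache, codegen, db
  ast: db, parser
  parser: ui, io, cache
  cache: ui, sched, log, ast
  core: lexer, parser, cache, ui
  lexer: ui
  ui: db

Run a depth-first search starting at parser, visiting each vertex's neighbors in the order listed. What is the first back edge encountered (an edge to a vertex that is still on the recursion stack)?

ast→parser

DFS from parser (visiting each vertex's neighbors in the order listed); mark gray on enter, black on exit:
parser gray
  ui gray
    db gray
    db black
  ui black
  io gray
    lexer gray
      lexer→ui: ui black — skip
    lexer black
    cache gray
      cache→ui: ui black — skip
      sched gray
        sched→db: db black — skip
        ast gray
          ast→db: db black — skip
          ast→parser: parser is gray → back edge
First back edge: ast → parser.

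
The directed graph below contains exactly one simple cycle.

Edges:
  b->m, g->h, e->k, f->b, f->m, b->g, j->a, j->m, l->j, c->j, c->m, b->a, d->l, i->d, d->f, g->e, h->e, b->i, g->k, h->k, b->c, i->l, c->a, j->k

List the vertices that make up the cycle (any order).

DFS with gray/black marking from d:
d gray
  l gray
    j gray
      a gray
      a black
      k gray
      k black
      m gray
      m black
    j black
  l black
  f gray
    b gray
      b→a: a black — skip
      g gray
        e gray
          e→k: k black — skip
        e black
        g→k: k black — skip
        h gray
          h→k: k black — skip
          h→e: e black — skip
        h black
      g black
      i gray
        i→d: d is gray → back edge
Back edge closes the cycle d → f → b → i → d; its vertices are {b, d, f, i}.

b, d, f, i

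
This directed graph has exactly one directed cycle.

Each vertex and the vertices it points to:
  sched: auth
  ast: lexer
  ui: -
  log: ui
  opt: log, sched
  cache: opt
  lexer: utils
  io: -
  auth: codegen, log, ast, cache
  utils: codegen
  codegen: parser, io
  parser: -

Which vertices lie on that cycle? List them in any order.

opt, auth, cache, sched

DFS with gray/black marking from sched:
sched gray
  auth gray
    codegen gray
      parser gray
      parser black
      io gray
      io black
    codegen black
    log gray
      ui gray
      ui black
    log black
    ast gray
      lexer gray
        utils gray
          utils→codegen: codegen black — skip
        utils black
      lexer black
    ast black
    cache gray
      opt gray
        opt→log: log black — skip
        opt→sched: sched is gray → back edge
Back edge closes the cycle sched → auth → cache → opt → sched; its vertices are {opt, auth, cache, sched}.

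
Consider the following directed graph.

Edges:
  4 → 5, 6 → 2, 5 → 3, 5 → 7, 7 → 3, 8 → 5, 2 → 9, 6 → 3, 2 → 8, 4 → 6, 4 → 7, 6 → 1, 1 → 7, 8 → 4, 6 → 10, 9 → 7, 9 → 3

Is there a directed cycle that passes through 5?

5 lies on a cycle iff there is a path from 5 back to itself.
Exploring from 5, it never reaches itself; equivalently, its strongly connected component is a singleton.

No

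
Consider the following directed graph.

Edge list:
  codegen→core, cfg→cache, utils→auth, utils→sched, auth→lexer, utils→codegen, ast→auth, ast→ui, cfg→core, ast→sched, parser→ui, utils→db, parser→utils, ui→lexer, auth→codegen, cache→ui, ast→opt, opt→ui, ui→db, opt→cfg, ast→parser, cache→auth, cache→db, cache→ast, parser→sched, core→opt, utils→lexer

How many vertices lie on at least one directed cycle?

9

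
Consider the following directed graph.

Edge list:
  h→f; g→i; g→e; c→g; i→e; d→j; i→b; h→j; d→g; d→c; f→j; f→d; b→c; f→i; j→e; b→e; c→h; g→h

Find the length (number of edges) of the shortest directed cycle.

4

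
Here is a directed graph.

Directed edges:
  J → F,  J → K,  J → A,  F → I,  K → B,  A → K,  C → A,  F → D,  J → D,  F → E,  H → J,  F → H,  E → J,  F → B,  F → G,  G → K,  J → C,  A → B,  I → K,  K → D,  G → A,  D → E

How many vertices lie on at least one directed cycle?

10

A vertex is on a directed cycle iff it belongs to a strongly connected component of size ≥ 2 (or has a self-loop).
The vertices on cycles are {A, C, D, E, F, G, H, I, J, K} — 10 in total.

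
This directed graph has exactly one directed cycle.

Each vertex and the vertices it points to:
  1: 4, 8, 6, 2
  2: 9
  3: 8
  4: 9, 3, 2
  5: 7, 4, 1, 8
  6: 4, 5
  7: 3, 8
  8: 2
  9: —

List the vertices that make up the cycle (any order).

DFS with gray/black marking from 6:
6 gray
  4 gray
    9 gray
    9 black
    3 gray
      8 gray
        2 gray
          2→9: 9 black — skip
        2 black
      8 black
    3 black
    4→2: 2 black — skip
  4 black
  5 gray
    7 gray
      7→3: 3 black — skip
      7→8: 8 black — skip
    7 black
    5→4: 4 black — skip
    1 gray
      1→4: 4 black — skip
      1→8: 8 black — skip
      1→6: 6 is gray → back edge
Back edge closes the cycle 6 → 5 → 1 → 6; its vertices are {1, 5, 6}.

1, 5, 6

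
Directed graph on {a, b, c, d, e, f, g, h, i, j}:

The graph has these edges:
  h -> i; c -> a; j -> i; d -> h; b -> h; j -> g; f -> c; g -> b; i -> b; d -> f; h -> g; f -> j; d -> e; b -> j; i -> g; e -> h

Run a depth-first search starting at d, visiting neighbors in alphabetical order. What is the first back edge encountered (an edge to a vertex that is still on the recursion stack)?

DFS from d (visiting neighbors in alphabetical order); mark gray on enter, black on exit:
d gray
  e gray
    h gray
      g gray
        b gray
          b→h: h is gray → back edge
First back edge: b → h.

b→h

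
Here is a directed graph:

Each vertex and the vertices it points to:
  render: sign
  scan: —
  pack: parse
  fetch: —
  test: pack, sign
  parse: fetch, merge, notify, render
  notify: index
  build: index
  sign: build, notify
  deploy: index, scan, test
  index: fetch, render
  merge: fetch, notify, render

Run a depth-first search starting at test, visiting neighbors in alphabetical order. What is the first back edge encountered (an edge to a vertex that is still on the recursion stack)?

DFS from test (visiting neighbors in alphabetical order); mark gray on enter, black on exit:
test gray
  pack gray
    parse gray
      fetch gray
      fetch black
      merge gray
        merge→fetch: fetch black — skip
        notify gray
          index gray
            index→fetch: fetch black — skip
            render gray
              sign gray
                build gray
                  build→index: index is gray → back edge
First back edge: build → index.

build→index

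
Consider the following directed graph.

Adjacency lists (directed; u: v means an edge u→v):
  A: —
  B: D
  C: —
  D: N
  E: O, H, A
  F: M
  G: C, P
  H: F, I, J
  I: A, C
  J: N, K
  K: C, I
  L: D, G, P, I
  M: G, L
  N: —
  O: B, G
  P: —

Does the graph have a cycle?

No

DFS with white/gray/black marking, starting from K:
K gray
  C gray
  C black
  I gray
    A gray
    A black
    I→C: C black — skip
  I black
K black
B gray
  D gray
    N gray
    N black
  D black
B black
E gray
  O gray
    O→B: B black — skip
    G gray
      G→C: C black — skip
      P gray
      P black
    G black
  O black
  H gray
    F gray
      M gray
        M→G: G black — skip
        L gray
          L→D: D black — skip
          L→G: G black — skip
          L→P: P black — skip
          L→I: I black — skip
        L black
      M black
    F black
    H→I: I black — skip
    J gray
      J→N: N black — skip
      J→K: K black — skip
    J black
  H black
  E→A: A black — skip
E black
Every edge goes to a white or black vertex — no back edge, so the graph is acyclic.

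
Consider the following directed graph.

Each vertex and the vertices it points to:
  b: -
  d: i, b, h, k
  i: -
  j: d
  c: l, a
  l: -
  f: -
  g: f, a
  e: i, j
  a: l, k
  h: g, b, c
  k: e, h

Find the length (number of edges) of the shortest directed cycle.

For each vertex v, BFS finds the shortest path from v back to v.
The shortest such closed walk is d → k → e → j → d, length 4.

4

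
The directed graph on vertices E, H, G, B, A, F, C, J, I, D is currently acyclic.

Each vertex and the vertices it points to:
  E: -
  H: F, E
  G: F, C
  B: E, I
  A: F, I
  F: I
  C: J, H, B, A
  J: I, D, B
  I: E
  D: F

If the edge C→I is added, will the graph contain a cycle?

No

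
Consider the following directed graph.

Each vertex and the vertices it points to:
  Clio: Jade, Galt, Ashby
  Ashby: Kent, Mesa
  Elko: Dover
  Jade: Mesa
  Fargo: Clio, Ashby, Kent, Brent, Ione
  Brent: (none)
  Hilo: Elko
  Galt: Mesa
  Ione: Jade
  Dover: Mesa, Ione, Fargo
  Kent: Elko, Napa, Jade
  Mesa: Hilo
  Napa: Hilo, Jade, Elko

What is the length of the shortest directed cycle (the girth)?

4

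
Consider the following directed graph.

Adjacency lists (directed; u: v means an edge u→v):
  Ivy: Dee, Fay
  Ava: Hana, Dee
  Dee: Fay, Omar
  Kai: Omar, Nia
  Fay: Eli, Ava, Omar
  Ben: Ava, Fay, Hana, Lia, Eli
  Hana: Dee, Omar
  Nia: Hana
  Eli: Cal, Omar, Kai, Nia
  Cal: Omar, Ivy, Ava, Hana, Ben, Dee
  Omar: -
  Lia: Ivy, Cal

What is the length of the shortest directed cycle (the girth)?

For each vertex v, BFS finds the shortest path from v back to v.
The shortest such closed walk is Ben → Lia → Cal → Ben, length 3.

3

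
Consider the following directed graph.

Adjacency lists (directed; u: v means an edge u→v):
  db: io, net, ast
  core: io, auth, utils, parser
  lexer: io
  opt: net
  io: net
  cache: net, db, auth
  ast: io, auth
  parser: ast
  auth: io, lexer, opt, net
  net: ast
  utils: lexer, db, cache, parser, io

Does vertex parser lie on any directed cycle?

parser lies on a cycle iff there is a path from parser back to itself.
Exploring from parser, it never reaches itself; equivalently, its strongly connected component is a singleton.

No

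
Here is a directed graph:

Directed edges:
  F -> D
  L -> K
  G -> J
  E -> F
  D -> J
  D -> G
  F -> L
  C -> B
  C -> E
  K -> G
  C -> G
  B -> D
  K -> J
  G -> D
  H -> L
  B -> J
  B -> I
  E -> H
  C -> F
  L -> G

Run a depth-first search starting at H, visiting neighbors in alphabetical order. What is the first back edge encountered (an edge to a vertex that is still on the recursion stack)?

D→G

DFS from H (visiting neighbors in alphabetical order); mark gray on enter, black on exit:
H gray
  L gray
    G gray
      D gray
        D→G: G is gray → back edge
First back edge: D → G.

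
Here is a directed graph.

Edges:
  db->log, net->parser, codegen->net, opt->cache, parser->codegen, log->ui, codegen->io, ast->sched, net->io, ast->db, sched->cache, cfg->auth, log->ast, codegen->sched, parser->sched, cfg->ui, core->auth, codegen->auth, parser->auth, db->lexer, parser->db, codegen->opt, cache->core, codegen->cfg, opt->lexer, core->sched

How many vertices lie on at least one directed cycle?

A vertex is on a directed cycle iff it belongs to a strongly connected component of size ≥ 2 (or has a self-loop).
The vertices on cycles are {db, ast, log, net, core, cache, sched, parser, codegen} — 9 in total.

9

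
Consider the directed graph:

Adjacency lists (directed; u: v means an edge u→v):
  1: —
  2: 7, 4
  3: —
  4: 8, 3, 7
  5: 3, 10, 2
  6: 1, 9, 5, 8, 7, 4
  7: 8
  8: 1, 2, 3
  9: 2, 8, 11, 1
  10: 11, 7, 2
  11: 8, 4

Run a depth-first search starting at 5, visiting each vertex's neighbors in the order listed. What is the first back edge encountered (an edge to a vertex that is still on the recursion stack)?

DFS from 5 (visiting each vertex's neighbors in the order listed); mark gray on enter, black on exit:
5 gray
  3 gray
  3 black
  10 gray
    11 gray
      8 gray
        1 gray
        1 black
        2 gray
          7 gray
            7→8: 8 is gray → back edge
First back edge: 7 → 8.

7→8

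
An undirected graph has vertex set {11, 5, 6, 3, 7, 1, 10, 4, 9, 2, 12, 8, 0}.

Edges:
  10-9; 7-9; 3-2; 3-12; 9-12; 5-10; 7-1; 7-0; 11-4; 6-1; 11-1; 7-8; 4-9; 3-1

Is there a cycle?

DFS, tracking each vertex's parent; an edge to a visited non-parent vertex closes a cycle.
Start from 9:
visit 9 (parent –)
  visit 12 (parent 9)
    visit 3 (parent 12)
      visit 2 (parent 3)
        2–3: parent, skip
      visit 1 (parent 3)
        visit 6 (parent 1)
          6–1: parent, skip
        visit 7 (parent 1)
          visit 8 (parent 7)
            8–7: parent, skip
          7–1: parent, skip
          7–9: 9 visited and ≠ parent → cycle
Cycle: 9 – 12 – 3 – 1 – 7 – 9.

Yes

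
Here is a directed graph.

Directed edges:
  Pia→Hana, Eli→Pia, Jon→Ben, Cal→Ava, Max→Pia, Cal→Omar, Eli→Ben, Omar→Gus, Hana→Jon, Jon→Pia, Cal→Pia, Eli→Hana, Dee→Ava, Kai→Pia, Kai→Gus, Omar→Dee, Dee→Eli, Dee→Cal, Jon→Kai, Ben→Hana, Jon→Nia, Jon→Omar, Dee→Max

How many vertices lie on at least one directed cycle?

10

A vertex is on a directed cycle iff it belongs to a strongly connected component of size ≥ 2 (or has a self-loop).
The vertices on cycles are {Ben, Cal, Dee, Eli, Jon, Kai, Max, Pia, Hana, Omar} — 10 in total.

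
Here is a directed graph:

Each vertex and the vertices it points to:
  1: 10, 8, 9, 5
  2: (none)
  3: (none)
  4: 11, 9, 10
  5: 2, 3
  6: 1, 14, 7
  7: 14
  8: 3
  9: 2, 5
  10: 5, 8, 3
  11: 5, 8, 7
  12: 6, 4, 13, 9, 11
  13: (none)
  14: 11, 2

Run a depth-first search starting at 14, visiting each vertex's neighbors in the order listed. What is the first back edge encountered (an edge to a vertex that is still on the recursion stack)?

DFS from 14 (visiting each vertex's neighbors in the order listed); mark gray on enter, black on exit:
14 gray
  11 gray
    5 gray
      2 gray
      2 black
      3 gray
      3 black
    5 black
    8 gray
      8→3: 3 black — skip
    8 black
    7 gray
      7→14: 14 is gray → back edge
First back edge: 7 → 14.

7→14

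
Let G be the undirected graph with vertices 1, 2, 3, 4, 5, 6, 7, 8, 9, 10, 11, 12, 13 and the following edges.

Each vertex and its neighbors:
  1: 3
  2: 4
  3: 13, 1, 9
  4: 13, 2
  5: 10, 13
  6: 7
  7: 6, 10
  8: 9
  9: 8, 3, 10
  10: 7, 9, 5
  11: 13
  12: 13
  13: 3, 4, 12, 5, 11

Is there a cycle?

DFS, tracking each vertex's parent; an edge to a visited non-parent vertex closes a cycle.
Start from 1:
visit 1 (parent –)
  visit 3 (parent 1)
    visit 13 (parent 3)
      13–3: parent, skip
      visit 4 (parent 13)
        4–13: parent, skip
        visit 2 (parent 4)
          2–4: parent, skip
      visit 12 (parent 13)
        12–13: parent, skip
      visit 5 (parent 13)
        visit 10 (parent 5)
          visit 7 (parent 10)
            visit 6 (parent 7)
              6–7: parent, skip
            7–10: parent, skip
          visit 9 (parent 10)
            visit 8 (parent 9)
              8–9: parent, skip
            9–3: 3 visited and ≠ parent → cycle
Cycle: 3 – 13 – 5 – 10 – 9 – 3.

Yes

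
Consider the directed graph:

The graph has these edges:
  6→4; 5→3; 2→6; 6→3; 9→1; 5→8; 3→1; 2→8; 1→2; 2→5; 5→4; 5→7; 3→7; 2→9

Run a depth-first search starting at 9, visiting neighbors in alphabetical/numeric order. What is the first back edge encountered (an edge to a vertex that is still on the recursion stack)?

3->1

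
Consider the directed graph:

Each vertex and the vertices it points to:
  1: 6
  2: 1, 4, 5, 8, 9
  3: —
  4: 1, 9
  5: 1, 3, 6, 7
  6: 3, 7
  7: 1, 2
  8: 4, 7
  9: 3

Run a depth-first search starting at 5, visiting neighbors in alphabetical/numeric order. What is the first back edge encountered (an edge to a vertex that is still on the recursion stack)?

7→1

DFS from 5 (visiting neighbors in alphabetical/numeric order); mark gray on enter, black on exit:
5 gray
  1 gray
    6 gray
      3 gray
      3 black
      7 gray
        7→1: 1 is gray → back edge
First back edge: 7 → 1.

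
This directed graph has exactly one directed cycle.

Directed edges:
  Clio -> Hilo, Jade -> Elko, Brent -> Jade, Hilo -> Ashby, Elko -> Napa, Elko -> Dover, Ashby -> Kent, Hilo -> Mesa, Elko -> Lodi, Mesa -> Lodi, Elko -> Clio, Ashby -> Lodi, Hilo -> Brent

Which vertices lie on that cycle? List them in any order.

DFS with gray/black marking from Elko:
Elko gray
  Lodi gray
  Lodi black
  Dover gray
  Dover black
  Napa gray
  Napa black
  Clio gray
    Hilo gray
      Ashby gray
        Kent gray
        Kent black
        Ashby→Lodi: Lodi black — skip
      Ashby black
      Brent gray
        Jade gray
          Jade→Elko: Elko is gray → back edge
Back edge closes the cycle Elko → Clio → Hilo → Brent → Jade → Elko; its vertices are {Clio, Elko, Hilo, Jade, Brent}.

Clio, Elko, Hilo, Jade, Brent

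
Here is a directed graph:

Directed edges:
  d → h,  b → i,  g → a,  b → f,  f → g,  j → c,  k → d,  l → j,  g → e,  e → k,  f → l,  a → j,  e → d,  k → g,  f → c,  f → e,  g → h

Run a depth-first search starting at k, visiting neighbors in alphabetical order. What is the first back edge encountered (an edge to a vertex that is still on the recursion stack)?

e→k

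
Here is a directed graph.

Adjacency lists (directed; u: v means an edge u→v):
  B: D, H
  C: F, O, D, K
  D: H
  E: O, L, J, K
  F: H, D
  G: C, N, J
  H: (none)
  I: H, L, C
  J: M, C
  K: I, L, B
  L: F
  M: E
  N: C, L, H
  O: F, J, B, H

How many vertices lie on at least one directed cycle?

A vertex is on a directed cycle iff it belongs to a strongly connected component of size ≥ 2 (or has a self-loop).
The vertices on cycles are {C, E, I, J, K, M, O} — 7 in total.

7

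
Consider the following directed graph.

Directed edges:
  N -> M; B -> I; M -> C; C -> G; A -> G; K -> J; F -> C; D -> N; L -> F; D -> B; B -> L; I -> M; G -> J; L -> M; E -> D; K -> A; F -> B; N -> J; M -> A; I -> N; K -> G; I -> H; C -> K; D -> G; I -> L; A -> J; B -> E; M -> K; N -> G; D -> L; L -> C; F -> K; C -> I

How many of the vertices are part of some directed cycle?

9

A vertex is on a directed cycle iff it belongs to a strongly connected component of size ≥ 2 (or has a self-loop).
The vertices on cycles are {B, C, D, E, F, I, L, M, N} — 9 in total.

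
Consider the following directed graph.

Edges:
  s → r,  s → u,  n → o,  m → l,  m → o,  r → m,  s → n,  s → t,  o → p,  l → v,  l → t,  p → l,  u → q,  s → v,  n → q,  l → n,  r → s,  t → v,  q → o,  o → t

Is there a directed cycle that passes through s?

Yes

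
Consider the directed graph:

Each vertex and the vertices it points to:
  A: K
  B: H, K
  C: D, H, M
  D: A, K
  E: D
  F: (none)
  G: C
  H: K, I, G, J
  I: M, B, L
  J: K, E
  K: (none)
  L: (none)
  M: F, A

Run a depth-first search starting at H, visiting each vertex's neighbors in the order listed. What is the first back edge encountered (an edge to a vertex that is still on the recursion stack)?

DFS from H (visiting each vertex's neighbors in the order listed); mark gray on enter, black on exit:
H gray
  K gray
  K black
  I gray
    M gray
      F gray
      F black
      A gray
        A→K: K black — skip
      A black
    M black
    B gray
      B→H: H is gray → back edge
First back edge: B → H.

B→H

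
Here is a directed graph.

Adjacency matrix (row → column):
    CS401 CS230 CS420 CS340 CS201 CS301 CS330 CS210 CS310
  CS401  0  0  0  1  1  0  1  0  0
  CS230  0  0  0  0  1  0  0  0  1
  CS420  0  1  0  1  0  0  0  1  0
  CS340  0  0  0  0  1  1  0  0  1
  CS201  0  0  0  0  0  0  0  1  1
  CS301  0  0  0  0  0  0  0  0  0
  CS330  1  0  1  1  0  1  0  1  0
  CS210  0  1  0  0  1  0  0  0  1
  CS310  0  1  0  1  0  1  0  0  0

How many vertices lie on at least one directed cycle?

7

A vertex is on a directed cycle iff it belongs to a strongly connected component of size ≥ 2 (or has a self-loop).
The vertices on cycles are {CS201, CS210, CS230, CS310, CS330, CS340, CS401} — 7 in total.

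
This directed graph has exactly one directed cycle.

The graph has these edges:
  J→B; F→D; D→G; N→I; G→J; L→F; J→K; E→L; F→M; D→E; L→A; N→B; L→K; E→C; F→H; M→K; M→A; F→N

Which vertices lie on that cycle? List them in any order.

D, E, F, L

DFS with gray/black marking from F:
F gray
  N gray
    B gray
    B black
    I gray
    I black
  N black
  M gray
    A gray
    A black
    K gray
    K black
  M black
  H gray
  H black
  D gray
    E gray
      L gray
        L→F: F is gray → back edge
Back edge closes the cycle F → D → E → L → F; its vertices are {D, E, F, L}.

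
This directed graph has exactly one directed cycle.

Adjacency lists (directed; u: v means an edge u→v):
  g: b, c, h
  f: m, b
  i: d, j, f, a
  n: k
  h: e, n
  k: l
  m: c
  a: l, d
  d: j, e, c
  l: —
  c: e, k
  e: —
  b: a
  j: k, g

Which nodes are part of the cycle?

a, b, d, g, j

DFS with gray/black marking from d:
d gray
  j gray
    k gray
      l gray
      l black
    k black
    g gray
      b gray
        a gray
          a→l: l black — skip
          a→d: d is gray → back edge
Back edge closes the cycle d → j → g → b → a → d; its vertices are {a, b, d, g, j}.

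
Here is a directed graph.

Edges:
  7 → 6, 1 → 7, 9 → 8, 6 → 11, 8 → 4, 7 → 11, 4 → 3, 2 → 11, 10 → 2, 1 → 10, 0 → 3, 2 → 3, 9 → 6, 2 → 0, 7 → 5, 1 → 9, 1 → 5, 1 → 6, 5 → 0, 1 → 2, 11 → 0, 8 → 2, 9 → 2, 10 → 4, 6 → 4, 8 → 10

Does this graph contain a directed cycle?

No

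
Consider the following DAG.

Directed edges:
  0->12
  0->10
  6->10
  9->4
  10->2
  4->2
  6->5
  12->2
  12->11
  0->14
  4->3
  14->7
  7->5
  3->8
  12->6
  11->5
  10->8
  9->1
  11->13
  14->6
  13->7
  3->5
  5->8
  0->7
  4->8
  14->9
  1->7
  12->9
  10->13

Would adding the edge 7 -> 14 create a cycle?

Adding 7→14 creates a cycle iff 14 can already reach 7.
Path from 14: 14 → 7.
So 14 → … → 7 → 14 is a cycle.

Yes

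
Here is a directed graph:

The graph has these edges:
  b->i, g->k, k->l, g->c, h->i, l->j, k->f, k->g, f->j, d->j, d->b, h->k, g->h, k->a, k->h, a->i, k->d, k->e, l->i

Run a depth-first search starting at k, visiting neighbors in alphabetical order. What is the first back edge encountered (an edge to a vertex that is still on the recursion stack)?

h->k

DFS from k (visiting neighbors in alphabetical order); mark gray on enter, black on exit:
k gray
  a gray
    i gray
    i black
  a black
  d gray
    b gray
      b→i: i black — skip
    b black
    j gray
    j black
  d black
  e gray
  e black
  f gray
    f→j: j black — skip
  f black
  g gray
    c gray
    c black
    h gray
      h→i: i black — skip
      h→k: k is gray → back edge
First back edge: h → k.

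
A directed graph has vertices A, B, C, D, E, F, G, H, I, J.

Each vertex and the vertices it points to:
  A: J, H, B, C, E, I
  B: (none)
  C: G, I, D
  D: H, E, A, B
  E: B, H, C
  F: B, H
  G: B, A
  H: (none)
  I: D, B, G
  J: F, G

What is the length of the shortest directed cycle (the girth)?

For each vertex v, BFS finds the shortest path from v back to v.
The shortest such closed walk is A → J → G → A, length 3.

3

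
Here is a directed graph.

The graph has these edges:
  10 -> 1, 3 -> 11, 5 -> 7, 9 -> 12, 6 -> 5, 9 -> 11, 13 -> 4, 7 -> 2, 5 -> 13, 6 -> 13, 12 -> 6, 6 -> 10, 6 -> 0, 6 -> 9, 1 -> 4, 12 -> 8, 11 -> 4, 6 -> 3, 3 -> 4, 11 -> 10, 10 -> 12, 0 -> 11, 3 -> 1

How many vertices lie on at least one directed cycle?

7

A vertex is on a directed cycle iff it belongs to a strongly connected component of size ≥ 2 (or has a self-loop).
The vertices on cycles are {0, 3, 6, 9, 10, 11, 12} — 7 in total.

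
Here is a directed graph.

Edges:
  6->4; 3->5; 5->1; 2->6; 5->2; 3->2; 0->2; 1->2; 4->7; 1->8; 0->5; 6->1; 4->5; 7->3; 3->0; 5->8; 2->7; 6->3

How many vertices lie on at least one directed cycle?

8

A vertex is on a directed cycle iff it belongs to a strongly connected component of size ≥ 2 (or has a self-loop).
The vertices on cycles are {0, 1, 2, 3, 4, 5, 6, 7} — 8 in total.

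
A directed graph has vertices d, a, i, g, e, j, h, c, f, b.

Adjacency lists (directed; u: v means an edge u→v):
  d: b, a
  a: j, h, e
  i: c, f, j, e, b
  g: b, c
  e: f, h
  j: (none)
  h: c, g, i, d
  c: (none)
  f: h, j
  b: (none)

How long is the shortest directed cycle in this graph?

3

For each vertex v, BFS finds the shortest path from v back to v.
The shortest such closed walk is h → d → a → h, length 3.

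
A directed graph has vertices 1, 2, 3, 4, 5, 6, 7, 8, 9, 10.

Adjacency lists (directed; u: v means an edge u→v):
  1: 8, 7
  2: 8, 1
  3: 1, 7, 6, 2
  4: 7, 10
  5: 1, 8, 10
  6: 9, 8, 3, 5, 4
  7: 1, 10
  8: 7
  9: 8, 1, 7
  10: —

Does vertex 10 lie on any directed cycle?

No

10 lies on a cycle iff there is a path from 10 back to itself.
Exploring from 10, it never reaches itself; equivalently, its strongly connected component is a singleton.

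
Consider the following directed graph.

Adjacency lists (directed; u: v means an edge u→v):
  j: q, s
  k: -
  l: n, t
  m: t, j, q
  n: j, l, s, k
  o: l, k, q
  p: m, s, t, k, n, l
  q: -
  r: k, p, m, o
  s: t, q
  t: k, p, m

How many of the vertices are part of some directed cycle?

A vertex is on a directed cycle iff it belongs to a strongly connected component of size ≥ 2 (or has a self-loop).
The vertices on cycles are {j, l, m, n, p, s, t} — 7 in total.

7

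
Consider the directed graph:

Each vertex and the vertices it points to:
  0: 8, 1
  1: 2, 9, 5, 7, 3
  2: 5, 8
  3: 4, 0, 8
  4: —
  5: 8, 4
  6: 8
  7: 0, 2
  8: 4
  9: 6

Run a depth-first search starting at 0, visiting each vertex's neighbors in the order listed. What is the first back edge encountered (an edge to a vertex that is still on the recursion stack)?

7→0

DFS from 0 (visiting each vertex's neighbors in the order listed); mark gray on enter, black on exit:
0 gray
  8 gray
    4 gray
    4 black
  8 black
  1 gray
    2 gray
      5 gray
        5→8: 8 black — skip
        5→4: 4 black — skip
      5 black
      2→8: 8 black — skip
    2 black
    9 gray
      6 gray
        6→8: 8 black — skip
      6 black
    9 black
    1→5: 5 black — skip
    7 gray
      7→0: 0 is gray → back edge
First back edge: 7 → 0.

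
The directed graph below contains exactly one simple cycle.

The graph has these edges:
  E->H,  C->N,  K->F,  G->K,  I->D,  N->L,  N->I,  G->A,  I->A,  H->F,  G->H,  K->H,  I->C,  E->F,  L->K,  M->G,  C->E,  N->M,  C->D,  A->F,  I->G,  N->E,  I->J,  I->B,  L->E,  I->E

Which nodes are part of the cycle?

C, I, N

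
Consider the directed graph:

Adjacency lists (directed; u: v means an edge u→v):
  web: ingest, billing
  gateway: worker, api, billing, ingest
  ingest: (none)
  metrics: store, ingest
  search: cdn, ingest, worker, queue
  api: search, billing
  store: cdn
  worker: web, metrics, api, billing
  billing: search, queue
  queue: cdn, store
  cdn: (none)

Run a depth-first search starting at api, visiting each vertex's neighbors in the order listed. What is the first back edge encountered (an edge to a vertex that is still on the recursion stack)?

billing->search

DFS from api (visiting each vertex's neighbors in the order listed); mark gray on enter, black on exit:
api gray
  search gray
    cdn gray
    cdn black
    ingest gray
    ingest black
    worker gray
      web gray
        web→ingest: ingest black — skip
        billing gray
          billing→search: search is gray → back edge
First back edge: billing → search.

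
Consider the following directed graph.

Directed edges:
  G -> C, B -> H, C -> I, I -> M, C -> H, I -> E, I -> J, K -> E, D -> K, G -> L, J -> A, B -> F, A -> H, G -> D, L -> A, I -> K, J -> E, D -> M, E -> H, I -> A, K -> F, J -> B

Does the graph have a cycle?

No

DFS with white/gray/black marking, starting from A:
A gray
  H gray
  H black
A black
B gray
  F gray
  F black
  B→H: H black — skip
B black
C gray
  I gray
    I→A: A black — skip
    K gray
      K→F: F black — skip
      E gray
        E→H: H black — skip
      E black
    K black
    I→E: E black — skip
    M gray
    M black
    J gray
      J→A: A black — skip
      J→B: B black — skip
      J→E: E black — skip
    J black
  I black
  C→H: H black — skip
C black
D gray
  D→M: M black — skip
  D→K: K black — skip
D black
G gray
  L gray
    L→A: A black — skip
  L black
  G→C: C black — skip
  G→D: D black — skip
G black
Every edge goes to a white or black vertex — no back edge, so the graph is acyclic.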